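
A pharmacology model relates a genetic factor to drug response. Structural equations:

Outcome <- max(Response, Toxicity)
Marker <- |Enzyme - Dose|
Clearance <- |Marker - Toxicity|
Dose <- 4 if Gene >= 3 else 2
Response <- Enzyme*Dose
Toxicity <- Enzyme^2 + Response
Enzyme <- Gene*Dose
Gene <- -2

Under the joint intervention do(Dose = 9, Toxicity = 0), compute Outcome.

Setting Dose = 9, Toxicity = 0 by intervention discards those variables' equations.
Enzyme = Gene*Dose  [with Gene=-2, Dose=9]  = -18
Response = Enzyme*Dose  [with Enzyme=-18, Dose=9]  = -162
Outcome = max(Response, Toxicity)  [with Response=-162, Toxicity=0]  = 0

0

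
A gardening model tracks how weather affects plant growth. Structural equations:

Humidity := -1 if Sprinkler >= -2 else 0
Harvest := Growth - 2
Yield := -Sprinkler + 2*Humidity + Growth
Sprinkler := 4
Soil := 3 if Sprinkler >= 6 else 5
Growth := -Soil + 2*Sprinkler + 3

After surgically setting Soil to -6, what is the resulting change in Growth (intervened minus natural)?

The intervention breaks the incoming arrows to Soil: Soil := 3 if Sprinkler >= 6 else 5 no longer applies, and Soil = -6.
Growth = -Soil + 2*Sprinkler + 3  [with Soil=-6, Sprinkler=4]  = 17
Without intervention: Soil = 3 if Sprinkler >= 6 else 5  [with Sprinkler=4]  = 5; Growth = -Soil + 2*Sprinkler + 3  [with Soil=5, Sprinkler=4]  = 6.
Change = 17 − 6 = 11.

11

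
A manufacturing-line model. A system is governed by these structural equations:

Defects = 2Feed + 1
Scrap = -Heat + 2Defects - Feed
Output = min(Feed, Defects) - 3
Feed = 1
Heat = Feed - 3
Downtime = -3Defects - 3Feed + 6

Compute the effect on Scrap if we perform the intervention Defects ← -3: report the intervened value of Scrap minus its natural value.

-12

The intervention breaks the incoming arrows to Defects: Defects = 2Feed + 1 no longer applies, and Defects = -3.
Heat = Feed - 3  [with Feed=1]  = -2
Scrap = -Heat + 2Defects - Feed  [with Heat=-2, Defects=-3, Feed=1]  = -5
Without intervention: Heat = Feed - 3  [with Feed=1]  = -2; Defects = 2Feed + 1  [with Feed=1]  = 3; Scrap = -Heat + 2Defects - Feed  [with Heat=-2, Defects=3, Feed=1]  = 7.
Change = -5 − 7 = -12.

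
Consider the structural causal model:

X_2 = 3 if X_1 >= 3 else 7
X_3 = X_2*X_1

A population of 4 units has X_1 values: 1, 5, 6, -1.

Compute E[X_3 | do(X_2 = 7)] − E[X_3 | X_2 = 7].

19.25

Under do(X_2=7), X_2's equation is replaced by X_2=7 for every unit. Per-unit X_3: 7, 35, 42, -7. Mean = 19.25.
E[X_3|X_2=7] averages over only the 2 units with X_2=7 (X_1 = 1, -1): X_3 = 7, -7, mean 0.
Difference = 19.25 − 0 = 19.25.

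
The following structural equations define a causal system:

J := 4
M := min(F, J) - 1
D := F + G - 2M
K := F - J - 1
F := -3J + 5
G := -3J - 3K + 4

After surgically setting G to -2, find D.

7

Under do(G=-2), the mechanism G := -3J - 3K + 4 is discarded; G is fixed at -2.
F = -3J + 5  [with J=4]  = -7
M = min(F, J) - 1  [with F=-7, J=4]  = -8
D = F + G - 2M  [with F=-7, G=-2, M=-8]  = 7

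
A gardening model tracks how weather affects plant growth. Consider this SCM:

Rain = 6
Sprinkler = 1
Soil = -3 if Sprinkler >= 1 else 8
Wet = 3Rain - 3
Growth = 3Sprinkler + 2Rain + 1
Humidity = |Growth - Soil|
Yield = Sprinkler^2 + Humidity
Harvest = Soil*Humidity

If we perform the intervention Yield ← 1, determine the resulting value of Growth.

16

The intervention breaks the incoming arrows to Yield: Yield = Sprinkler^2 + Humidity no longer applies, and Yield = 1.
Growth is not downstream of the intervention, so its value is determined by the original equations.
Growth = 3Sprinkler + 2Rain + 1  [with Sprinkler=1, Rain=6]  = 16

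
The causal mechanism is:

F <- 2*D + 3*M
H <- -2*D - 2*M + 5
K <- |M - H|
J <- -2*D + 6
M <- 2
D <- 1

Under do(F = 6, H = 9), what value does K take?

7

Under do(F = 6, H = 9), each intervened variable's structural equation is replaced by its fixed value.
K = |M - H|  [with M=2, H=9]  = 7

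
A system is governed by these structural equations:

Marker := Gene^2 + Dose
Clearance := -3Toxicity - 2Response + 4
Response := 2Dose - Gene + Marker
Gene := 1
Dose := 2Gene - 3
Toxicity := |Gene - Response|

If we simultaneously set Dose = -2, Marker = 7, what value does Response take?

Setting Dose = -2, Marker = 7 by intervention discards those variables' equations.
Response = 2Dose - Gene + Marker  [with Dose=-2, Gene=1, Marker=7]  = 2

2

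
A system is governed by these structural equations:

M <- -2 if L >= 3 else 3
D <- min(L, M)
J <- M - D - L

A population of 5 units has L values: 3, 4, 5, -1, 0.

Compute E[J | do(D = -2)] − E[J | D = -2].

do(D=-2) breaks D's dependence on L. With D=-2 fixed, J across the units is -3, -4, -5, 6, 5, mean -0.2.
E[J|D=-2] averages over only the 3 units with D=-2 (L = 3, 4, 5): J = -3, -4, -5, mean -4.
Difference = -0.2 − (-4) = 3.8.

3.8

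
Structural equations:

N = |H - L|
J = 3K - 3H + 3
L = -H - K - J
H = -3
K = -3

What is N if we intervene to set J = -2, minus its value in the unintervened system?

5

do(J=-2) replaces the equation J = 3K - 3H + 3 with the constant J = -2.
L = -H - K - J  [with H=-3, K=-3, J=-2]  = 8
N = |H - L|  [with H=-3, L=8]  = 11
Without intervention: J = 3K - 3H + 3  [with K=-3, H=-3]  = 3; L = -H - K - J  [with H=-3, K=-3, J=3]  = 3; N = |H - L|  [with H=-3, L=3]  = 6.
Change = 11 − 6 = 5.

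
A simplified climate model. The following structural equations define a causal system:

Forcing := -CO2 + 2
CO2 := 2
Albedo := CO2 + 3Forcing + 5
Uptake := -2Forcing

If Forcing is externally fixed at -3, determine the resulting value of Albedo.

-2

The intervention breaks the incoming arrows to Forcing: Forcing := -CO2 + 2 no longer applies, and Forcing = -3.
Albedo = CO2 + 3Forcing + 5  [with CO2=2, Forcing=-3]  = -2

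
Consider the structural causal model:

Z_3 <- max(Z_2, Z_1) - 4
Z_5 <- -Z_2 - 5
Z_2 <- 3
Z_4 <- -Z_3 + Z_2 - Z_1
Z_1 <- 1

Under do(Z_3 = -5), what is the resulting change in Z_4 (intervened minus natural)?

4

The intervention breaks the incoming arrows to Z_3: Z_3 <- max(Z_2, Z_1) - 4 no longer applies, and Z_3 = -5.
Z_4 = -Z_3 + Z_2 - Z_1  [with Z_3=-5, Z_2=3, Z_1=1]  = 7
Without intervention: Z_3 = max(Z_2, Z_1) - 4  [with Z_2=3, Z_1=1]  = -1; Z_4 = -Z_3 + Z_2 - Z_1  [with Z_3=-1, Z_2=3, Z_1=1]  = 3.
Change = 7 − 3 = 4.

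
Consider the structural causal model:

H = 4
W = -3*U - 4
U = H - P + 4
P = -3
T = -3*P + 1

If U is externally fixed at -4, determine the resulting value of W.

do(U=-4) replaces the equation U = H - P + 4 with the constant U = -4.
W = -3*U - 4  [with U=-4]  = 8

8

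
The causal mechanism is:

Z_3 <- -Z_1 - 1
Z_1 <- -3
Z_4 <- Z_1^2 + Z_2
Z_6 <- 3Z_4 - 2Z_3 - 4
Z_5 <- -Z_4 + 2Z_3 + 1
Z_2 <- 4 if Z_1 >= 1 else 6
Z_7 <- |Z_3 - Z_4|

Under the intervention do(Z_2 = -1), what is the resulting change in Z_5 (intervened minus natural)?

do(Z_2=-1) replaces the equation Z_2 <- 4 if Z_1 >= 1 else 6 with the constant Z_2 = -1.
Z_3 = -Z_1 - 1  [with Z_1=-3]  = 2
Z_4 = Z_1^2 + Z_2  [with Z_1=-3, Z_2=-1]  = 8
Z_5 = -Z_4 + 2Z_3 + 1  [with Z_4=8, Z_3=2]  = -3
Without intervention: Z_2 = 4 if Z_1 >= 1 else 6  [with Z_1=-3]  = 6; Z_3 = -Z_1 - 1  [with Z_1=-3]  = 2; Z_4 = Z_1^2 + Z_2  [with Z_1=-3, Z_2=6]  = 15; Z_5 = -Z_4 + 2Z_3 + 1  [with Z_4=15, Z_3=2]  = -10.
Change = -3 − (-10) = 7.

7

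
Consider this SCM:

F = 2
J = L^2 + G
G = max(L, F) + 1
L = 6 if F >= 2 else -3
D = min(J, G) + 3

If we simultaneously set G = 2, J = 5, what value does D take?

Setting G = 2, J = 5 by intervention discards those variables' equations.
D = min(J, G) + 3  [with J=5, G=2]  = 5

5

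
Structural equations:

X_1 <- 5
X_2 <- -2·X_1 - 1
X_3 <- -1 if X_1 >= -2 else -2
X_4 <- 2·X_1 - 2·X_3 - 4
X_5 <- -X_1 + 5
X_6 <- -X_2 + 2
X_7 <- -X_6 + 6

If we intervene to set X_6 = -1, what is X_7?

7

Intervening sets X_6 = -1 and removes its equation (X_6 <- -X_2 + 2).
X_7 = -X_6 + 6  [with X_6=-1]  = 7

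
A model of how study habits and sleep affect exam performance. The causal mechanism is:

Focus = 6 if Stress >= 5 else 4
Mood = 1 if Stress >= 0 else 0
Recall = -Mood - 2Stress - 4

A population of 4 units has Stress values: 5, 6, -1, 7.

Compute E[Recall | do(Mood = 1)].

The intervention sets Mood=1 in all 4 units regardless of Stress. Recomputing Recall per unit gives -15, -17, -3, -19; average -13.5.

-13.5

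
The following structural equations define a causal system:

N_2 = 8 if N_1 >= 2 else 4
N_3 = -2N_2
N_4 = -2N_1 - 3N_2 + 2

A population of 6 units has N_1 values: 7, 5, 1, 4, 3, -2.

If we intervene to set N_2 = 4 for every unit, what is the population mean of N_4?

-16

The intervention sets N_2=4 in all 6 units regardless of N_1. Recomputing N_4 per unit gives -24, -20, -12, -18, -16, -6; average -16.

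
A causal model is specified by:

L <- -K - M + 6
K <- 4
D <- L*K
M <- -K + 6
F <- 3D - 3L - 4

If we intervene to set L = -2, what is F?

-22

do(L=-2) replaces the equation L <- -K - M + 6 with the constant L = -2.
D = L*K  [with L=-2, K=4]  = -8
F = 3D - 3L - 4  [with D=-8, L=-2]  = -22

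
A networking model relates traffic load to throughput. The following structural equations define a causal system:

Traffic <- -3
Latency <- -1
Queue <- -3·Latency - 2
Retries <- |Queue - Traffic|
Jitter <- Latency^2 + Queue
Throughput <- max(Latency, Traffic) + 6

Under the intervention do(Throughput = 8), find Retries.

do(Throughput=8) replaces the equation Throughput <- max(Latency, Traffic) + 6 with the constant Throughput = 8.
No directed path runs from Throughput to Retries, so Retries keeps its natural value.
Queue = -3·Latency - 2  [with Latency=-1]  = 1
Retries = |Queue - Traffic|  [with Queue=1, Traffic=-3]  = 4

4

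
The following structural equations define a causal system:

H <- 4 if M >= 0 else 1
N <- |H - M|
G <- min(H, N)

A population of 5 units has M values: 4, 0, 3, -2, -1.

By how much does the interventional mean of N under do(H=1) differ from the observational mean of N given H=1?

-0.3

Every unit gets H=1 under the intervention. N values become 3, 1, 2, 3, 2; E[N|do(H=1)] = 2.2.
E[N|H=1] averages over only the 2 units with H=1 (M = -2, -1): N = 3, 2, mean 2.5.
Difference = 2.2 − 2.5 = -0.3.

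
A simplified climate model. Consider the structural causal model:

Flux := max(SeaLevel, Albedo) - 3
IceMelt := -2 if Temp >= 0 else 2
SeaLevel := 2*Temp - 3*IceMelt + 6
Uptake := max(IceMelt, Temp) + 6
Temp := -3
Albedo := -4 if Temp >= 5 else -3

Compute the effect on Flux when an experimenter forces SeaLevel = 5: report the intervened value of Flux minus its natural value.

8

Intervening sets SeaLevel = 5 and removes its equation (SeaLevel := 2*Temp - 3*IceMelt + 6).
Albedo = -4 if Temp >= 5 else -3  [with Temp=-3]  = -3
Flux = max(SeaLevel, Albedo) - 3  [with SeaLevel=5, Albedo=-3]  = 2
Without intervention: IceMelt = -2 if Temp >= 0 else 2  [with Temp=-3]  = 2; Albedo = -4 if Temp >= 5 else -3  [with Temp=-3]  = -3; SeaLevel = 2*Temp - 3*IceMelt + 6  [with Temp=-3, IceMelt=2]  = -6; Flux = max(SeaLevel, Albedo) - 3  [with SeaLevel=-6, Albedo=-3]  = -6.
Change = 2 − (-6) = 8.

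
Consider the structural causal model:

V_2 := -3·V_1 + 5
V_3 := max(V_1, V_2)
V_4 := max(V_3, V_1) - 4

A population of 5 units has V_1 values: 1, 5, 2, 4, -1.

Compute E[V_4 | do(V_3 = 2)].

do(V_3=2) breaks V_3's dependence on V_1. With V_3=2 fixed, V_4 across the units is -2, 1, -2, 0, -2, mean -1.

-1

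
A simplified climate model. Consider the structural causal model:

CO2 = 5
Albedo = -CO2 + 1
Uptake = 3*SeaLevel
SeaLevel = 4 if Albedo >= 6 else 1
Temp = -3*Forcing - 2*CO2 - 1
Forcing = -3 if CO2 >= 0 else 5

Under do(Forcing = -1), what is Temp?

-8

The intervention breaks the incoming arrows to Forcing: Forcing = -3 if CO2 >= 0 else 5 no longer applies, and Forcing = -1.
Temp = -3*Forcing - 2*CO2 - 1  [with Forcing=-1, CO2=5]  = -8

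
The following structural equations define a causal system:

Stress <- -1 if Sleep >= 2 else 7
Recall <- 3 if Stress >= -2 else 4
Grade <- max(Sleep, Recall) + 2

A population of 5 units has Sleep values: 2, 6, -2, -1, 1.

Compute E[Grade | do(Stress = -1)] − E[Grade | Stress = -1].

-0.9

The intervention sets Stress=-1 in all 5 units regardless of Sleep. Recomputing Grade per unit gives 5, 8, 5, 5, 5; average 5.6.
Conditioning on Stress=-1 selects the 2 unit(s) with Sleep ∈ {2, 6}. Their Grade values: 5, 8. Mean = 6.5.
Difference = 5.6 − 6.5 = -0.9.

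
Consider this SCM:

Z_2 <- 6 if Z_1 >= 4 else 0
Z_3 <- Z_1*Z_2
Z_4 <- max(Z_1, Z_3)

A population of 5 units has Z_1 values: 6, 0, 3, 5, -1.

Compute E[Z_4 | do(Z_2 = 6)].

do(Z_2=6) breaks Z_2's dependence on Z_1. With Z_2=6 fixed, Z_4 across the units is 36, 0, 18, 30, -1, mean 16.6.

16.6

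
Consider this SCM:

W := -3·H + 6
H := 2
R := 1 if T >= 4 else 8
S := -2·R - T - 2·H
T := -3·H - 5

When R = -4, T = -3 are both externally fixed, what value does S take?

7

The joint intervention fixes R = -4, T = -3, removing each variable's own equation.
S = -2·R - T - 2·H  [with R=-4, T=-3, H=2]  = 7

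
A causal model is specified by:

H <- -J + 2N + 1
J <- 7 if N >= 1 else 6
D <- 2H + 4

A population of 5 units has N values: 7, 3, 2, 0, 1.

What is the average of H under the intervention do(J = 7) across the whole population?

-0.8

do(J=7) breaks J's dependence on N. With J=7 fixed, H across the units is 8, 0, -2, -6, -4, mean -0.8.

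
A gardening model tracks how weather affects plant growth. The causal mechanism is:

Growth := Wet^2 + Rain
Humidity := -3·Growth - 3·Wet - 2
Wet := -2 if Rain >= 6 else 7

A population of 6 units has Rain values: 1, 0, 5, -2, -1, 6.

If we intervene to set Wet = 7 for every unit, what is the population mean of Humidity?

The intervention sets Wet=7 in all 6 units regardless of Rain. Recomputing Humidity per unit gives -173, -170, -185, -164, -167, -188; average -174.5.

-174.5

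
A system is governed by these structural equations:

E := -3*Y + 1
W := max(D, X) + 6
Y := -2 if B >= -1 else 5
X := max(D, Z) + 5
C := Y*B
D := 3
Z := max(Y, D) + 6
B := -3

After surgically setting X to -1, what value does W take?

9

The intervention breaks the incoming arrows to X: X := max(D, Z) + 5 no longer applies, and X = -1.
W = max(D, X) + 6  [with D=3, X=-1]  = 9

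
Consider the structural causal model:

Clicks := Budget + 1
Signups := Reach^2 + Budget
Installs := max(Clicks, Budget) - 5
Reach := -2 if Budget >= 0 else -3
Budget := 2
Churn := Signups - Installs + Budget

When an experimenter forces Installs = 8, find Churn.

0

Under do(Installs=8), the mechanism Installs := max(Clicks, Budget) - 5 is discarded; Installs is fixed at 8.
Reach = -2 if Budget >= 0 else -3  [with Budget=2]  = -2
Signups = Reach^2 + Budget  [with Reach=-2, Budget=2]  = 6
Churn = Signups - Installs + Budget  [with Signups=6, Installs=8, Budget=2]  = 0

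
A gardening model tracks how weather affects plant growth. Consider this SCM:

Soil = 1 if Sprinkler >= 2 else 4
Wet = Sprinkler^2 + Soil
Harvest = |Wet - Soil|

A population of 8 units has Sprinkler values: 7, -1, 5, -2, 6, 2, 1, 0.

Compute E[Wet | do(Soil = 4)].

Under do(Soil=4), Soil's equation is replaced by Soil=4 for every unit. Per-unit Wet: 53, 5, 29, 8, 40, 8, 5, 4. Mean = 19.

19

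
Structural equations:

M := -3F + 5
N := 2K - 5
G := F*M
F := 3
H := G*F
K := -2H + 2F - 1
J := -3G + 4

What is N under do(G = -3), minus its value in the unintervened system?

The intervention breaks the incoming arrows to G: G := F*M no longer applies, and G = -3.
H = G*F  [with G=-3, F=3]  = -9
K = -2H + 2F - 1  [with H=-9, F=3]  = 23
N = 2K - 5  [with K=23]  = 41
Without intervention: M = -3F + 5  [with F=3]  = -4; G = F*M  [with F=3, M=-4]  = -12; H = G*F  [with G=-12, F=3]  = -36; K = -2H + 2F - 1  [with H=-36, F=3]  = 77; N = 2K - 5  [with K=77]  = 149.
Change = 41 − 149 = -108.

-108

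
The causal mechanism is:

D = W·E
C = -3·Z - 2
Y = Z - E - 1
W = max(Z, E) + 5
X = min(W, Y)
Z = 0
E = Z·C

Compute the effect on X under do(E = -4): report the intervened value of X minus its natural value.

The intervention breaks the incoming arrows to E: E = Z·C no longer applies, and E = -4.
W = max(Z, E) + 5  [with Z=0, E=-4]  = 5
Y = Z - E - 1  [with Z=0, E=-4]  = 3
X = min(W, Y)  [with W=5, Y=3]  = 3
Without intervention: C = -3·Z - 2  [with Z=0]  = -2; E = Z·C  [with Z=0, C=-2]  = 0; W = max(Z, E) + 5  [with Z=0, E=0]  = 5; Y = Z - E - 1  [with Z=0, E=0]  = -1; X = min(W, Y)  [with W=5, Y=-1]  = -1.
Change = 3 − (-1) = 4.

4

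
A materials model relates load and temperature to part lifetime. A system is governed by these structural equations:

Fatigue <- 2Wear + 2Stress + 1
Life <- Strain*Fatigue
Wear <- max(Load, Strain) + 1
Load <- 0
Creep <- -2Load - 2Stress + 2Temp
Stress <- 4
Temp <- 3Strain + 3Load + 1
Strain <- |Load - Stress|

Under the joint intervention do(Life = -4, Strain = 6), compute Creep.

The joint intervention fixes Life = -4, Strain = 6, removing each variable's own equation.
Temp = 3Strain + 3Load + 1  [with Strain=6, Load=0]  = 19
Creep = -2Load - 2Stress + 2Temp  [with Load=0, Stress=4, Temp=19]  = 30

30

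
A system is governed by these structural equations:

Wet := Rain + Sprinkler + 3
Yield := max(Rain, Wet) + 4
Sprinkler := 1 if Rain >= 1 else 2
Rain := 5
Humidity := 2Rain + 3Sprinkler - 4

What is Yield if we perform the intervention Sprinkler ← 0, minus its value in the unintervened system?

-1

do(Sprinkler=0) replaces the equation Sprinkler := 1 if Rain >= 1 else 2 with the constant Sprinkler = 0.
Wet = Rain + Sprinkler + 3  [with Rain=5, Sprinkler=0]  = 8
Yield = max(Rain, Wet) + 4  [with Rain=5, Wet=8]  = 12
Without intervention: Sprinkler = 1 if Rain >= 1 else 2  [with Rain=5]  = 1; Wet = Rain + Sprinkler + 3  [with Rain=5, Sprinkler=1]  = 9; Yield = max(Rain, Wet) + 4  [with Rain=5, Wet=9]  = 13.
Change = 12 − 13 = -1.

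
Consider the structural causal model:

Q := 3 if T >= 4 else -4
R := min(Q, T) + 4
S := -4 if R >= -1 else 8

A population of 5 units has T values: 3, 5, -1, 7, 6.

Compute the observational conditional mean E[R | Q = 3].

Conditioning on Q=3 selects the 3 unit(s) with T ∈ {5, 7, 6}. Their R values: 7, 7, 7. Mean = 7.

7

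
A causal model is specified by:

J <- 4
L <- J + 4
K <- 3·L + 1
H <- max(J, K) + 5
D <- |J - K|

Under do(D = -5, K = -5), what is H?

9

Under do(D = -5, K = -5), each intervened variable's structural equation is replaced by its fixed value.
H = max(J, K) + 5  [with J=4, K=-5]  = 9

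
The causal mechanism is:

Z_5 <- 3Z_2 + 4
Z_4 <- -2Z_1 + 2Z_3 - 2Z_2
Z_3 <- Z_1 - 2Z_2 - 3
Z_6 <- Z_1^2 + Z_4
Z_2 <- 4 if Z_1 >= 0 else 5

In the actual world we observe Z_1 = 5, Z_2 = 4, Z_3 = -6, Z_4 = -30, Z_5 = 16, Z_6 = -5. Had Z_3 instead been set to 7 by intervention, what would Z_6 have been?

21

The intervention breaks the incoming arrows to Z_3: Z_3 <- Z_1 - 2Z_2 - 3 no longer applies, and Z_3 = 7.
Z_2 = 4 if Z_1 >= 0 else 5  [with Z_1=5]  = 4
Z_4 = -2Z_1 + 2Z_3 - 2Z_2  [with Z_1=5, Z_3=7, Z_2=4]  = -4
Z_6 = Z_1^2 + Z_4  [with Z_1=5, Z_4=-4]  = 21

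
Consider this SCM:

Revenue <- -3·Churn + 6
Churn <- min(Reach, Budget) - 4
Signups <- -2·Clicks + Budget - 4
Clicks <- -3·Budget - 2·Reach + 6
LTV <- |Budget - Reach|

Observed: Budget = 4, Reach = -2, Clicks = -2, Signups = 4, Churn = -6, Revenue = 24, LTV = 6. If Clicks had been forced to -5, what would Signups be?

The intervention breaks the incoming arrows to Clicks: Clicks <- -3·Budget - 2·Reach + 6 no longer applies, and Clicks = -5.
Signups = -2·Clicks + Budget - 4  [with Clicks=-5, Budget=4]  = 10

10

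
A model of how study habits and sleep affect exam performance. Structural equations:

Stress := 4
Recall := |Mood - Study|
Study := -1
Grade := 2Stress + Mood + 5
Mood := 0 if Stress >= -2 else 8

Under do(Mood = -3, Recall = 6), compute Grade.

Setting Mood = -3, Recall = 6 by intervention discards those variables' equations.
Grade = 2Stress + Mood + 5  [with Stress=4, Mood=-3]  = 10

10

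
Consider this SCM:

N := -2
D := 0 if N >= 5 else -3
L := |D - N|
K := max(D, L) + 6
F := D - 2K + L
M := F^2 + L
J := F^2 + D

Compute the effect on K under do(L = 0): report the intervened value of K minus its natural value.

-1

The intervention breaks the incoming arrows to L: L := |D - N| no longer applies, and L = 0.
D = 0 if N >= 5 else -3  [with N=-2]  = -3
K = max(D, L) + 6  [with D=-3, L=0]  = 6
Without intervention: D = 0 if N >= 5 else -3  [with N=-2]  = -3; L = |D - N|  [with D=-3, N=-2]  = 1; K = max(D, L) + 6  [with D=-3, L=1]  = 7.
Change = 6 − 7 = -1.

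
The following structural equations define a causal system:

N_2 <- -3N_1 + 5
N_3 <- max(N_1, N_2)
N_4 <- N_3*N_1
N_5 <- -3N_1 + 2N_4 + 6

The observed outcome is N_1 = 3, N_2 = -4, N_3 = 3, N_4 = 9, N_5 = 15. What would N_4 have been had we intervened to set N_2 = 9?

27

Under do(N_2=9), the mechanism N_2 <- -3N_1 + 5 is discarded; N_2 is fixed at 9.
N_3 = max(N_1, N_2)  [with N_1=3, N_2=9]  = 9
N_4 = N_3*N_1  [with N_3=9, N_1=3]  = 27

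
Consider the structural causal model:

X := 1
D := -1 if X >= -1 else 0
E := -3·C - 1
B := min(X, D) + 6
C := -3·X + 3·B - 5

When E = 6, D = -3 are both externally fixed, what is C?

Setting E = 6, D = -3 by intervention discards those variables' equations.
B = min(X, D) + 6  [with X=1, D=-3]  = 3
C = -3·X + 3·B - 5  [with X=1, B=3]  = 1

1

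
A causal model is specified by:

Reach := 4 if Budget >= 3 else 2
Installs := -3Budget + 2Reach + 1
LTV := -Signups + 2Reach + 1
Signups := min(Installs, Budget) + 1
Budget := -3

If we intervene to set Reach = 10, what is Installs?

30

The intervention breaks the incoming arrows to Reach: Reach := 4 if Budget >= 3 else 2 no longer applies, and Reach = 10.
Installs = -3Budget + 2Reach + 1  [with Budget=-3, Reach=10]  = 30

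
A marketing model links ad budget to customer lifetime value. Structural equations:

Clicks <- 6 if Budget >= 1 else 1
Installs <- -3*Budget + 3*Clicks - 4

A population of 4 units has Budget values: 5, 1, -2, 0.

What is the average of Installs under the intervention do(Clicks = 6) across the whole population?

11

Every unit gets Clicks=6 under the intervention. Installs values become -1, 11, 20, 14; E[Installs|do(Clicks=6)] = 11.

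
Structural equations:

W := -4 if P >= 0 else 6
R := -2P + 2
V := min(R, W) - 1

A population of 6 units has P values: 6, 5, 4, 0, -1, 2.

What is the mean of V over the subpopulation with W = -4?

-7.4

E[V|W=-4] averages over only the 5 units with W=-4 (P = 6, 5, 4, 0, 2): V = -11, -9, -7, -5, -5, mean -7.4.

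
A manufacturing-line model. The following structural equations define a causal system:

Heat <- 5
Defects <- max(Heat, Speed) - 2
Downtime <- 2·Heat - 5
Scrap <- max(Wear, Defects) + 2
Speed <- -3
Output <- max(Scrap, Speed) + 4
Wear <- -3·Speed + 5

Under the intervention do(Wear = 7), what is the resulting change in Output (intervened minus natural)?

-7

The intervention breaks the incoming arrows to Wear: Wear <- -3·Speed + 5 no longer applies, and Wear = 7.
Defects = max(Heat, Speed) - 2  [with Heat=5, Speed=-3]  = 3
Scrap = max(Wear, Defects) + 2  [with Wear=7, Defects=3]  = 9
Output = max(Scrap, Speed) + 4  [with Scrap=9, Speed=-3]  = 13
Without intervention: Wear = -3·Speed + 5  [with Speed=-3]  = 14; Defects = max(Heat, Speed) - 2  [with Heat=5, Speed=-3]  = 3; Scrap = max(Wear, Defects) + 2  [with Wear=14, Defects=3]  = 16; Output = max(Scrap, Speed) + 4  [with Scrap=16, Speed=-3]  = 20.
Change = 13 − 20 = -7.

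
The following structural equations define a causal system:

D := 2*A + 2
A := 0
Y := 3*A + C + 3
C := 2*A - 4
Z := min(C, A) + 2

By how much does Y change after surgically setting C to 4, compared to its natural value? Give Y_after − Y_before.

8

The intervention breaks the incoming arrows to C: C := 2*A - 4 no longer applies, and C = 4.
Y = 3*A + C + 3  [with A=0, C=4]  = 7
Without intervention: C = 2*A - 4  [with A=0]  = -4; Y = 3*A + C + 3  [with A=0, C=-4]  = -1.
Change = 7 − (-1) = 8.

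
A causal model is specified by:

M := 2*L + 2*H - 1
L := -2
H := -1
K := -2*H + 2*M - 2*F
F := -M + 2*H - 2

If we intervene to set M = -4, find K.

-6

do(M=-4) replaces the equation M := 2*L + 2*H - 1 with the constant M = -4.
F = -M + 2*H - 2  [with M=-4, H=-1]  = 0
K = -2*H + 2*M - 2*F  [with H=-1, M=-4, F=0]  = -6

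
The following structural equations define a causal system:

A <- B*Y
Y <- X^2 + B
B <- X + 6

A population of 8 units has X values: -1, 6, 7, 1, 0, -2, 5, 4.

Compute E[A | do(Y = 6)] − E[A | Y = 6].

18

Every unit gets Y=6 under the intervention. A values become 30, 72, 78, 42, 36, 24, 66, 60; E[A|do(Y=6)] = 51.
E[A|Y=6] averages over only the 2 units with Y=6 (X = -1, 0): A = 30, 36, mean 33.
Difference = 51 − 33 = 18.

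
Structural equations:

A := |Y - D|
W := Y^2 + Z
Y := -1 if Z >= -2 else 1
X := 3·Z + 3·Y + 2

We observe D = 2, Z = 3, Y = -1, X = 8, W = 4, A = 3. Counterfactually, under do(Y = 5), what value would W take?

do(Y=5) replaces the equation Y := -1 if Z >= -2 else 1 with the constant Y = 5.
W = Y^2 + Z  [with Y=5, Z=3]  = 28

28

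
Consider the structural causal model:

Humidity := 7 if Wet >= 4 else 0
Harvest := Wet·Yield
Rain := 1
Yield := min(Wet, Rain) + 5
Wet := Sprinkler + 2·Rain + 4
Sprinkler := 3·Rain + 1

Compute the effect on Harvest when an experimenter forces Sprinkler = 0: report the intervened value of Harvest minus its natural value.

-24

Under do(Sprinkler=0), the mechanism Sprinkler := 3·Rain + 1 is discarded; Sprinkler is fixed at 0.
Wet = Sprinkler + 2·Rain + 4  [with Sprinkler=0, Rain=1]  = 6
Yield = min(Wet, Rain) + 5  [with Wet=6, Rain=1]  = 6
Harvest = Wet·Yield  [with Wet=6, Yield=6]  = 36
Without intervention: Sprinkler = 3·Rain + 1  [with Rain=1]  = 4; Wet = Sprinkler + 2·Rain + 4  [with Sprinkler=4, Rain=1]  = 10; Yield = min(Wet, Rain) + 5  [with Wet=10, Rain=1]  = 6; Harvest = Wet·Yield  [with Wet=10, Yield=6]  = 60.
Change = 36 − 60 = -24.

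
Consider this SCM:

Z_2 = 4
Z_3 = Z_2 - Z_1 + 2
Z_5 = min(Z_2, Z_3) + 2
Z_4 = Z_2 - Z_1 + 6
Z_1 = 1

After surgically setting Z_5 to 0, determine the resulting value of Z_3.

do(Z_5=0) replaces the equation Z_5 = min(Z_2, Z_3) + 2 with the constant Z_5 = 0.
Z_3 is not downstream of the intervention, so its value is determined by the original equations.
Z_3 = Z_2 - Z_1 + 2  [with Z_2=4, Z_1=1]  = 5

5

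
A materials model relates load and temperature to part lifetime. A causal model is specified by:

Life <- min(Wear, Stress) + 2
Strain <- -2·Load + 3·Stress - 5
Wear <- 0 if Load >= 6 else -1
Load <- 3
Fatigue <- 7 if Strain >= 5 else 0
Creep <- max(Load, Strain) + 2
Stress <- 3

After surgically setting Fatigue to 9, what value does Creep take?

5

do(Fatigue=9) replaces the equation Fatigue <- 7 if Strain >= 5 else 0 with the constant Fatigue = 9.
No directed path runs from Fatigue to Creep, so Creep keeps its natural value.
Strain = -2·Load + 3·Stress - 5  [with Load=3, Stress=3]  = -2
Creep = max(Load, Strain) + 2  [with Load=3, Strain=-2]  = 5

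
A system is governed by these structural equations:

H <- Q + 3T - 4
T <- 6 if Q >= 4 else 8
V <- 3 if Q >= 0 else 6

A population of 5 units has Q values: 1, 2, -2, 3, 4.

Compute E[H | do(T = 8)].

21.6

do(T=8) breaks T's dependence on Q. With T=8 fixed, H across the units is 21, 22, 18, 23, 24, mean 21.6.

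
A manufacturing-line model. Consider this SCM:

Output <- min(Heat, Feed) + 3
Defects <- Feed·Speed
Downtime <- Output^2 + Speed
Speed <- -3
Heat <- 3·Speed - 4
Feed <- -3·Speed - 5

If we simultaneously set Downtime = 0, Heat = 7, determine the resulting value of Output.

7

Under do(Downtime = 0, Heat = 7), each intervened variable's structural equation is replaced by its fixed value.
Feed = -3·Speed - 5  [with Speed=-3]  = 4
Output = min(Heat, Feed) + 3  [with Heat=7, Feed=4]  = 7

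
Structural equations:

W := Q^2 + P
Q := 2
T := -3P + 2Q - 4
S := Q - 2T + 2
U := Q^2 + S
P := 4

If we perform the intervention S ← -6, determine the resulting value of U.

Under do(S=-6), the mechanism S := Q - 2T + 2 is discarded; S is fixed at -6.
U = Q^2 + S  [with Q=2, S=-6]  = -2

-2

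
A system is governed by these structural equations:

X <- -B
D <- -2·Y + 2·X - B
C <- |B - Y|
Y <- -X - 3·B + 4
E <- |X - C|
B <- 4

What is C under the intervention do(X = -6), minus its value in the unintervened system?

Under do(X=-6), the mechanism X <- -B is discarded; X is fixed at -6.
Y = -X - 3·B + 4  [with X=-6, B=4]  = -2
C = |B - Y|  [with B=4, Y=-2]  = 6
Without intervention: X = -B  [with B=4]  = -4; Y = -X - 3·B + 4  [with X=-4, B=4]  = -4; C = |B - Y|  [with B=4, Y=-4]  = 8.
Change = 6 − 8 = -2.

-2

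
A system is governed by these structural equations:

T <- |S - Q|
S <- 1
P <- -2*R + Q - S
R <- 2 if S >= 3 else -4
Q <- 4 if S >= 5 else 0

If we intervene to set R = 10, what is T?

1

Under do(R=10), the mechanism R <- 2 if S >= 3 else -4 is discarded; R is fixed at 10.
Since T is not a descendant of the intervened variable, it is unaffected.
Q = 4 if S >= 5 else 0  [with S=1]  = 0
T = |S - Q|  [with S=1, Q=0]  = 1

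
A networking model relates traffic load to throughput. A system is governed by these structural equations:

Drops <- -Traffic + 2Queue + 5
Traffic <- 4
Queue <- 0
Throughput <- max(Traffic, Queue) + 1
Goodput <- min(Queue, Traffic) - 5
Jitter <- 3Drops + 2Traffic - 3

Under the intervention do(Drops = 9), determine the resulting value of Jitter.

32

The intervention breaks the incoming arrows to Drops: Drops <- -Traffic + 2Queue + 5 no longer applies, and Drops = 9.
Jitter = 3Drops + 2Traffic - 3  [with Drops=9, Traffic=4]  = 32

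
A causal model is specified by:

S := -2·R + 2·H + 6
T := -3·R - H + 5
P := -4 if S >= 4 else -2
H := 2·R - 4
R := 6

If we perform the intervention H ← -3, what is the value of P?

-2

Under do(H=-3), the mechanism H := 2·R - 4 is discarded; H is fixed at -3.
S = -2·R + 2·H + 6  [with R=6, H=-3]  = -12
P = -4 if S >= 4 else -2  [with S=-12]  = -2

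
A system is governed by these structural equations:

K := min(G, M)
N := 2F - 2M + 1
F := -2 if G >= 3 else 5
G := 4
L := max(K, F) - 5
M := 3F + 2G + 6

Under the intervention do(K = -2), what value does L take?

-7

Under do(K=-2), the mechanism K := min(G, M) is discarded; K is fixed at -2.
F = -2 if G >= 3 else 5  [with G=4]  = -2
L = max(K, F) - 5  [with K=-2, F=-2]  = -7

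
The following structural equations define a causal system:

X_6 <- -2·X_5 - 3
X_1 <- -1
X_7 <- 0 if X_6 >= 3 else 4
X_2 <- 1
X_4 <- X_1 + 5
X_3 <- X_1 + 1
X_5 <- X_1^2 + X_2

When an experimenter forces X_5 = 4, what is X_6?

-11

The intervention breaks the incoming arrows to X_5: X_5 <- X_1^2 + X_2 no longer applies, and X_5 = 4.
X_6 = -2·X_5 - 3  [with X_5=4]  = -11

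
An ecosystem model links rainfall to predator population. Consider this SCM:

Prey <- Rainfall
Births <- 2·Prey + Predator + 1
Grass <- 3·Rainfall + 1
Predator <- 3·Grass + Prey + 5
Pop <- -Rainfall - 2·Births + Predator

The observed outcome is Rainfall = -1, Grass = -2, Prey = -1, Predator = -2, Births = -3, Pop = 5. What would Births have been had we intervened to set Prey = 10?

30

do(Prey=10) replaces the equation Prey <- Rainfall with the constant Prey = 10.
Grass = 3·Rainfall + 1  [with Rainfall=-1]  = -2
Predator = 3·Grass + Prey + 5  [with Grass=-2, Prey=10]  = 9
Births = 2·Prey + Predator + 1  [with Prey=10, Predator=9]  = 30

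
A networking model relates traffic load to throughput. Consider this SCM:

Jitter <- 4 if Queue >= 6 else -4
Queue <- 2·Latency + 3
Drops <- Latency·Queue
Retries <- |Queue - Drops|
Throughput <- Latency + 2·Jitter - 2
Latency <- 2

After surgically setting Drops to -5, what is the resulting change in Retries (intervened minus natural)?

The intervention breaks the incoming arrows to Drops: Drops <- Latency·Queue no longer applies, and Drops = -5.
Queue = 2·Latency + 3  [with Latency=2]  = 7
Retries = |Queue - Drops|  [with Queue=7, Drops=-5]  = 12
Without intervention: Queue = 2·Latency + 3  [with Latency=2]  = 7; Drops = Latency·Queue  [with Latency=2, Queue=7]  = 14; Retries = |Queue - Drops|  [with Queue=7, Drops=14]  = 7.
Change = 12 − 7 = 5.

5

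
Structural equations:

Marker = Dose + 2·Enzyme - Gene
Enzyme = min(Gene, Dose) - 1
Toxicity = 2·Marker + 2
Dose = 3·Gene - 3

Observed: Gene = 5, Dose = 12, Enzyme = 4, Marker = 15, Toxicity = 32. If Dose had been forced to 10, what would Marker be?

Under do(Dose=10), the mechanism Dose = 3·Gene - 3 is discarded; Dose is fixed at 10.
Enzyme = min(Gene, Dose) - 1  [with Gene=5, Dose=10]  = 4
Marker = Dose + 2·Enzyme - Gene  [with Dose=10, Enzyme=4, Gene=5]  = 13

13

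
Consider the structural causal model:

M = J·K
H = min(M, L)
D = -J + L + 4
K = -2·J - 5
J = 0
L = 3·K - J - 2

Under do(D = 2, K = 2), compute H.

The joint intervention fixes D = 2, K = 2, removing each variable's own equation.
L = 3·K - J - 2  [with K=2, J=0]  = 4
M = J·K  [with J=0, K=2]  = 0
H = min(M, L)  [with M=0, L=4]  = 0

0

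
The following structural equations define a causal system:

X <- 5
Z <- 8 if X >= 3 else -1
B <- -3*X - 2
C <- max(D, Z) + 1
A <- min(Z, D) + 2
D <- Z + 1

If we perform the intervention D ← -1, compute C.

The intervention breaks the incoming arrows to D: D <- Z + 1 no longer applies, and D = -1.
Z = 8 if X >= 3 else -1  [with X=5]  = 8
C = max(D, Z) + 1  [with D=-1, Z=8]  = 9

9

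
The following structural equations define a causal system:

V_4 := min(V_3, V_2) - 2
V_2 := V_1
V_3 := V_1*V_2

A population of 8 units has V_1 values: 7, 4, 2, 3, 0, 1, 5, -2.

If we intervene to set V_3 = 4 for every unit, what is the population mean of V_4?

do(V_3=4) breaks V_3's dependence on V_1. With V_3=4 fixed, V_4 across the units is 2, 2, 0, 1, -2, -1, 2, -4, mean 0.

0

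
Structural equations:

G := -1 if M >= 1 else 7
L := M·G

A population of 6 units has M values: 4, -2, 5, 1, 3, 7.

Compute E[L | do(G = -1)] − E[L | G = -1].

1

Every unit gets G=-1 under the intervention. L values become -4, 2, -5, -1, -3, -7; E[L|do(G=-1)] = -3.
E[L|G=-1] averages over only the 5 units with G=-1 (M = 4, 5, 1, 3, 7): L = -4, -5, -1, -3, -7, mean -4.
Difference = -3 − (-4) = 1.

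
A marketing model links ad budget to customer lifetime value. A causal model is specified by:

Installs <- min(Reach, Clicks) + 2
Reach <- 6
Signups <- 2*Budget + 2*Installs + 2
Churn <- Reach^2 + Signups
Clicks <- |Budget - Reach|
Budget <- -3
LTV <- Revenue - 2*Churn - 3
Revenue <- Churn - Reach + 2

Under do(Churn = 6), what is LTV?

-13

Intervening sets Churn = 6 and removes its equation (Churn <- Reach^2 + Signups).
Revenue = Churn - Reach + 2  [with Churn=6, Reach=6]  = 2
LTV = Revenue - 2*Churn - 3  [with Revenue=2, Churn=6]  = -13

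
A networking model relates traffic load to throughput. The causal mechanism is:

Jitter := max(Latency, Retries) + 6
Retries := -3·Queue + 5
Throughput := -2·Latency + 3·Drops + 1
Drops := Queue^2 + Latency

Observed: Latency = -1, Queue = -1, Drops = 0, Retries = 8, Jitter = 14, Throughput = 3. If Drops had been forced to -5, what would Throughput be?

-12

The intervention breaks the incoming arrows to Drops: Drops := Queue^2 + Latency no longer applies, and Drops = -5.
Throughput = -2·Latency + 3·Drops + 1  [with Latency=-1, Drops=-5]  = -12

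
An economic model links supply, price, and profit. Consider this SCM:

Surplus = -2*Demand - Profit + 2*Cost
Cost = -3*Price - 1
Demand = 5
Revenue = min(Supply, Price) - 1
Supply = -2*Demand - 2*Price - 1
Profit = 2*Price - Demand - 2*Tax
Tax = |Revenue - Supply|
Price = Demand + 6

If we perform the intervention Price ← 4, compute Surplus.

-37

do(Price=4) replaces the equation Price = Demand + 6 with the constant Price = 4.
Supply = -2*Demand - 2*Price - 1  [with Demand=5, Price=4]  = -19
Cost = -3*Price - 1  [with Price=4]  = -13
Revenue = min(Supply, Price) - 1  [with Supply=-19, Price=4]  = -20
Tax = |Revenue - Supply|  [with Revenue=-20, Supply=-19]  = 1
Profit = 2*Price - Demand - 2*Tax  [with Price=4, Demand=5, Tax=1]  = 1
Surplus = -2*Demand - Profit + 2*Cost  [with Demand=5, Profit=1, Cost=-13]  = -37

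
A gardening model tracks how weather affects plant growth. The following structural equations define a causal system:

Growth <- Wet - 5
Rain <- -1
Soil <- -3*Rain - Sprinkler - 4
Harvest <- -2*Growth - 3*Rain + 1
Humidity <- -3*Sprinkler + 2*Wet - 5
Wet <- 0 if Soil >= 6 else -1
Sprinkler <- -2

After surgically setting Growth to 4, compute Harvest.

-4

Under do(Growth=4), the mechanism Growth <- Wet - 5 is discarded; Growth is fixed at 4.
Harvest = -2*Growth - 3*Rain + 1  [with Growth=4, Rain=-1]  = -4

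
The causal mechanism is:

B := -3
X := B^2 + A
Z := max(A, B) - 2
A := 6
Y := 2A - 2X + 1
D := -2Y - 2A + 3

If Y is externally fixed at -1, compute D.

The intervention breaks the incoming arrows to Y: Y := 2A - 2X + 1 no longer applies, and Y = -1.
D = -2Y - 2A + 3  [with Y=-1, A=6]  = -7

-7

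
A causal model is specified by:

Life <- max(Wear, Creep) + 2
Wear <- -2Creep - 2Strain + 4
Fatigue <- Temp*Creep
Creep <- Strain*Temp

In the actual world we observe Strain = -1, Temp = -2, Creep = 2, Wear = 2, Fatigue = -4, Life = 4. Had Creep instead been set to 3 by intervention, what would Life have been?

The intervention breaks the incoming arrows to Creep: Creep <- Strain*Temp no longer applies, and Creep = 3.
Wear = -2Creep - 2Strain + 4  [with Creep=3, Strain=-1]  = 0
Life = max(Wear, Creep) + 2  [with Wear=0, Creep=3]  = 5

5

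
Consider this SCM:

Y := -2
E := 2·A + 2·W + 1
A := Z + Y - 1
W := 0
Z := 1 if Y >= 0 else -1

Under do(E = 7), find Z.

do(E=7) replaces the equation E := 2·A + 2·W + 1 with the constant E = 7.
Z is not downstream of the intervention, so its value is determined by the original equations.
Z = 1 if Y >= 0 else -1  [with Y=-2]  = -1

-1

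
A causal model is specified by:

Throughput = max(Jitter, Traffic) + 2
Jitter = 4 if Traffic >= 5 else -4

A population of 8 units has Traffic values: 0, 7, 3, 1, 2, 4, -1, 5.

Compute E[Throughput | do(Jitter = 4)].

The intervention sets Jitter=4 in all 8 units regardless of Traffic. Recomputing Throughput per unit gives 6, 9, 6, 6, 6, 6, 6, 7; average 6.5.

6.5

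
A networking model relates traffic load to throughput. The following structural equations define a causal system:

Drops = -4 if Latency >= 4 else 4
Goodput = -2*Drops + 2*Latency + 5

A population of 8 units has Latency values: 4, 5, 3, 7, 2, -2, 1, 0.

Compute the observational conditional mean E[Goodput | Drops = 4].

Observing Drops=4 restricts to units where Drops's equation naturally yields 4: Latency ∈ {3, 2, -2, 1, 0}. In that subpopulation Goodput = 3, 1, -7, -1, -3, mean -1.4.

-1.4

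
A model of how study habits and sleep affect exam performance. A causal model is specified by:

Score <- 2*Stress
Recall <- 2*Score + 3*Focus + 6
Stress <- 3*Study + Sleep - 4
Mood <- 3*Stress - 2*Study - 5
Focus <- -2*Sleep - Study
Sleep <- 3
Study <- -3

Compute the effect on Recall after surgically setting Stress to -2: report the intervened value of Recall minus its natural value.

32

The intervention breaks the incoming arrows to Stress: Stress <- 3*Study + Sleep - 4 no longer applies, and Stress = -2.
Focus = -2*Sleep - Study  [with Sleep=3, Study=-3]  = -3
Score = 2*Stress  [with Stress=-2]  = -4
Recall = 2*Score + 3*Focus + 6  [with Score=-4, Focus=-3]  = -11
Without intervention: Stress = 3*Study + Sleep - 4  [with Study=-3, Sleep=3]  = -10; Focus = -2*Sleep - Study  [with Sleep=3, Study=-3]  = -3; Score = 2*Stress  [with Stress=-10]  = -20; Recall = 2*Score + 3*Focus + 6  [with Score=-20, Focus=-3]  = -43.
Change = -11 − (-43) = 32.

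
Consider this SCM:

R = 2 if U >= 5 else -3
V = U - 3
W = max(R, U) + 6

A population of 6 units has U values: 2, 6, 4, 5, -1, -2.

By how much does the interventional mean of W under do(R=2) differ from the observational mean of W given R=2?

Every unit gets R=2 under the intervention. W values become 8, 12, 10, 11, 8, 8; E[W|do(R=2)] = 9.5.
Observing R=2 restricts to units where R's equation naturally yields 2: U ∈ {6, 5}. In that subpopulation W = 12, 11, mean 11.5.
Difference = 9.5 − 11.5 = -2.

-2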